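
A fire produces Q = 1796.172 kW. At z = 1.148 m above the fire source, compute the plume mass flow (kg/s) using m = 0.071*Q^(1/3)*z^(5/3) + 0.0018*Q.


Q^(1/3) = 12.156
z^(5/3) = 1.2586
First term = 0.071 * 12.156 * 1.2586 = 1.0863
Second term = 0.0018 * 1796.172 = 3.2331
m = 4.3194 kg/s

4.3194 kg/s


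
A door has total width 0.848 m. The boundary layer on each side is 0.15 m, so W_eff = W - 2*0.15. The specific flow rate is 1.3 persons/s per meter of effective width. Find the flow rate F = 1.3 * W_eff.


W_eff = 0.848 - 0.30 = 0.548 m
F = 1.3 * 0.548 = 0.71240 persons/s

0.71240 persons/s


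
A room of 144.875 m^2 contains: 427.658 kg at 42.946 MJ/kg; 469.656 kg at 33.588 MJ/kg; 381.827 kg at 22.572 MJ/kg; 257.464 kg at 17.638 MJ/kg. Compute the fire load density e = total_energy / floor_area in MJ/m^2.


Total energy = 427.658*42.946 + 469.656*33.588 + 381.827*22.572 + 257.464*17.638
= 18366.20 + 15774.81 + 8618.599 + 4541.150
= 47300.76 MJ
e = 47300.76 / 144.875 = 326.49 MJ/m^2

326.49 MJ/m^2


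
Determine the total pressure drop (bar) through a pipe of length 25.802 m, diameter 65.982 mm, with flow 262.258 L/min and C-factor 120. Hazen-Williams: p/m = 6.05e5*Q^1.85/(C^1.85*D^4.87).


Q^1.85 = 29830
C^1.85 = 7022.4
D^4.87 = 7.2544e+08
p/m = 0.0035426 bar/m
p_total = 0.0035426 * 25.802 = 0.091405 bar

0.091405 bar


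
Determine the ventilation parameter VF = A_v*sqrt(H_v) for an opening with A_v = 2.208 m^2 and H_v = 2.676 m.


sqrt(H_v) = 1.6358
VF = 2.208 * 1.6358 = 3.6120 m^(5/2)

3.6120 m^(5/2)


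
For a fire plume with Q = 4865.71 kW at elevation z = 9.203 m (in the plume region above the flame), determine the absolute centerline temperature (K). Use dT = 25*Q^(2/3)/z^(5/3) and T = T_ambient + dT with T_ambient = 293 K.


Q^(2/3) = 287.14
z^(5/3) = 40.416
dT = 25 * 287.14 / 40.416 = 177.62 K
T = 293 + 177.62 = 470.62 K

470.62 K


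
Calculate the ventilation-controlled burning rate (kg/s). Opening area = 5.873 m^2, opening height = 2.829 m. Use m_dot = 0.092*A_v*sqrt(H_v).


sqrt(H_v) = 1.6820
m_dot = 0.092 * 5.873 * 1.6820 = 0.90879 kg/s

0.90879 kg/s


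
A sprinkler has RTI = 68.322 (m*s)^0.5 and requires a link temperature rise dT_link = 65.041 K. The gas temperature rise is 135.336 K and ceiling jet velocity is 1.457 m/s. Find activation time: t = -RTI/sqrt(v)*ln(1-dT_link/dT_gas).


dT_link/dT_gas = 0.48059
ln(1 - 0.48059) = -0.65506
t = -68.322 / sqrt(1.457) * -0.65506 = 37.078 s

37.078 s


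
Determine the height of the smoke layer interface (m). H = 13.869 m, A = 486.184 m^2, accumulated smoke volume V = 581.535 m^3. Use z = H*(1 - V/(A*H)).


V/(A*H) = 0.086244
1 - 0.086244 = 0.91376
z = 13.869 * 0.91376 = 12.673 m

12.673 m


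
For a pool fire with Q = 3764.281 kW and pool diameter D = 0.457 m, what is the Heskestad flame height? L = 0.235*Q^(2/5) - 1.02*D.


Q^(2/5) = 26.932
0.235 * Q^(2/5) = 6.3291
1.02 * D = 0.46614
L = 5.8629 m

5.8629 m


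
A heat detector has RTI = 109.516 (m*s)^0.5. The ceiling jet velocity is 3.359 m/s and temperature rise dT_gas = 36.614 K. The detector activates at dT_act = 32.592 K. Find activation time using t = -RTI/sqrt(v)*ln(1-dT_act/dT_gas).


dT_act/dT_gas = 0.89015
ln(1 - 0.89015) = -2.2087
t = -109.516 / sqrt(3.359) * -2.2087 = 131.98 s

131.98 s


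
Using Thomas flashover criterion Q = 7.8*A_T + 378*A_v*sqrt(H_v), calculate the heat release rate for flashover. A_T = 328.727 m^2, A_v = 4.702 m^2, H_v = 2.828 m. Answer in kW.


7.8*A_T = 2564.1
sqrt(H_v) = 1.6817
378*A_v*sqrt(H_v) = 2988.9
Q = 2564.1 + 2988.9 = 5553.0 kW

5553.0 kW


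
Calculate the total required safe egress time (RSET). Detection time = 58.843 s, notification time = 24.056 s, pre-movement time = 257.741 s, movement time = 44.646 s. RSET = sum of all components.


Total = 58.843 + 24.056 + 257.741 + 44.646 = 385.286 s

385.286 s


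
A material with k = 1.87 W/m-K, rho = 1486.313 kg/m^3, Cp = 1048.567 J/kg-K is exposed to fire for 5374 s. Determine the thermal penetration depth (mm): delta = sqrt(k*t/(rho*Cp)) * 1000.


alpha = 1.87 / (1486.313 * 1048.567) = 1.1999e-06 m^2/s
alpha * t = 0.0064481
delta = sqrt(0.0064481) * 1000 = 80.300 mm

80.300 mm


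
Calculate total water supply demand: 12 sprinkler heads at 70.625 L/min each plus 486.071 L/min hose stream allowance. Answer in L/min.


Sprinkler demand = 12 * 70.625 = 847.5 L/min
Total = 847.5 + 486.071 = 1333.571 L/min

1333.571 L/min


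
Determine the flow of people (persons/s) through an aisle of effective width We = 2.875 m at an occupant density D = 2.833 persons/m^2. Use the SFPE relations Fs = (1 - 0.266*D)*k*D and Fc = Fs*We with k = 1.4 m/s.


1 - 0.266*D = 1 - 0.266*2.833 = 0.24642
Fs = 0.24642 * 1.4 * 2.833 = 0.97736 persons/(s*m)
Fc = 0.97736 * 2.875 = 2.8099 persons/s

2.8099 persons/s


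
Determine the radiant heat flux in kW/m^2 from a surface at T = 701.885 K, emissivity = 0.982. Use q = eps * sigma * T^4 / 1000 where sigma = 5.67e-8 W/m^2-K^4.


T^4 = 2.4270e+11
q = 0.982 * 5.67e-8 * 2.4270e+11 / 1000 = 13.513 kW/m^2

13.513 kW/m^2


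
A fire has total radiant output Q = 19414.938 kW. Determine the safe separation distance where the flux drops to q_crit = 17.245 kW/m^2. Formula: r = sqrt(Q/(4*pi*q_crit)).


4*pi*q_crit = 216.71
Q/(4*pi*q_crit) = 89.591
r = sqrt(89.591) = 9.4652 m

9.4652 m


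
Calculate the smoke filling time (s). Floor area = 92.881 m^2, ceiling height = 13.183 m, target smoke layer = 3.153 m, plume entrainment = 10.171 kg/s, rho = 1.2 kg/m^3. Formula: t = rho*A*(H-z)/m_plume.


H - z = 10.03 m
t = 1.2 * 92.881 * 10.03 / 10.171 = 109.91 s

109.91 s


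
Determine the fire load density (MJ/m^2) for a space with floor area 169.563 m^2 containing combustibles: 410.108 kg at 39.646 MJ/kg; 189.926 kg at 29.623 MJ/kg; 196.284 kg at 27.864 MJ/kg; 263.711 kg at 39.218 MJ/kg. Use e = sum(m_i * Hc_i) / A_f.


Total energy = 410.108*39.646 + 189.926*29.623 + 196.284*27.864 + 263.711*39.218
= 16259.14 + 5626.178 + 5469.257 + 10342.22
= 37696.80 MJ
e = 37696.80 / 169.563 = 222.32 MJ/m^2

222.32 MJ/m^2


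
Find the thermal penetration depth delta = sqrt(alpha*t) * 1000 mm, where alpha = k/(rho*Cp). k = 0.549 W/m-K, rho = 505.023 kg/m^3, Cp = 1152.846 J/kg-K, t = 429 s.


alpha = 0.549 / (505.023 * 1152.846) = 9.4295e-07 m^2/s
alpha * t = 0.00040453
delta = sqrt(0.00040453) * 1000 = 20.113 mm

20.113 mm


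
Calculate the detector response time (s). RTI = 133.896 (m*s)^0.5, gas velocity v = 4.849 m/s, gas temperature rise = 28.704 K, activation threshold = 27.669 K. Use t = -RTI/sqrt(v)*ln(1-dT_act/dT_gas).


dT_act/dT_gas = 0.96394
ln(1 - 0.96394) = -3.3226
t = -133.896 / sqrt(4.849) * -3.3226 = 202.03 s

202.03 s


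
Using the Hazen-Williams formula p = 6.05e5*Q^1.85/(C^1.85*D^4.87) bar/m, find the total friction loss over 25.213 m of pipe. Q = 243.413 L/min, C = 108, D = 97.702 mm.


Q^1.85 = 25986
C^1.85 = 5778.8
D^4.87 = 4.9072e+09
p/m = 0.00055441 bar/m
p_total = 0.00055441 * 25.213 = 0.013978 bar

0.013978 bar


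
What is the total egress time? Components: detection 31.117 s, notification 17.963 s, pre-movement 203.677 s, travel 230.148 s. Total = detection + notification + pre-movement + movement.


Total = 31.117 + 17.963 + 203.677 + 230.148 = 482.905 s

482.905 s


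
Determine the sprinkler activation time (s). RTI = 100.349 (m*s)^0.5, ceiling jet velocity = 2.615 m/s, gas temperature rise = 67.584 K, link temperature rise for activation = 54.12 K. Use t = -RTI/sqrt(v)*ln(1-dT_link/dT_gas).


dT_link/dT_gas = 0.80078
ln(1 - 0.80078) = -1.6134
t = -100.349 / sqrt(2.615) * -1.6134 = 100.12 s

100.12 s


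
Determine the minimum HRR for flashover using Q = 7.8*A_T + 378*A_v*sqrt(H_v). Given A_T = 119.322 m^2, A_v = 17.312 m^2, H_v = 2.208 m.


7.8*A_T = 930.71
sqrt(H_v) = 1.4859
378*A_v*sqrt(H_v) = 9723.9
Q = 930.71 + 9723.9 = 10655 kW

10655 kW


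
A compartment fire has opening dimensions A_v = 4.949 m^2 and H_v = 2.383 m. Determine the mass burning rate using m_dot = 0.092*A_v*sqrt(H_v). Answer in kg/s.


sqrt(H_v) = 1.5437
m_dot = 0.092 * 4.949 * 1.5437 = 0.70286 kg/s

0.70286 kg/s


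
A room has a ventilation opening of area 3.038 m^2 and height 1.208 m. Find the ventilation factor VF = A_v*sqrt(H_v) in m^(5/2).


sqrt(H_v) = 1.0991
VF = 3.038 * 1.0991 = 3.3390 m^(5/2)

3.3390 m^(5/2)


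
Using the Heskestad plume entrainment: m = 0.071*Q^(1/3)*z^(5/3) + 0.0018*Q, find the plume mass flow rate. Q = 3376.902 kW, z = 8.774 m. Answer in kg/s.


Q^(1/3) = 15.003
z^(5/3) = 37.325
First term = 0.071 * 15.003 * 37.325 = 39.758
Second term = 0.0018 * 3376.902 = 6.0784
m = 45.837 kg/s

45.837 kg/s


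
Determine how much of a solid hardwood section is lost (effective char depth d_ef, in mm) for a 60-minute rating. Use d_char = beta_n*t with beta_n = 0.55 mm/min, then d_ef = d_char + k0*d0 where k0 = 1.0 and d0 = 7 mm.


d_char = 0.55 * 60 = 33 mm
d_ef = 33 + 1.0*7 = 40 mm

40 mm


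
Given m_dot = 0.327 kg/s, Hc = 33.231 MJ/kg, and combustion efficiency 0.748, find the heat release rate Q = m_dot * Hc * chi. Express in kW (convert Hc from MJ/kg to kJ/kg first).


Hc = 33.231 MJ/kg = 33.231 * 1000 kJ/kg = 33231 kJ/kg
Q = 0.327 kg/s * 33231 kJ/kg * 0.748 = 8128.2 kW

8128.2 kW


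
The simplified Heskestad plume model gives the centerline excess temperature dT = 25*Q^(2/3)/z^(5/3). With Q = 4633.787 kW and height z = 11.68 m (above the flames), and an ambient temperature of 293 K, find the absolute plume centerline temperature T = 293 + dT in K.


Q^(2/3) = 277.94
z^(5/3) = 60.127
dT = 25 * 277.94 / 60.127 = 115.56 K
T = 293 + 115.56 = 408.56 K

408.56 K


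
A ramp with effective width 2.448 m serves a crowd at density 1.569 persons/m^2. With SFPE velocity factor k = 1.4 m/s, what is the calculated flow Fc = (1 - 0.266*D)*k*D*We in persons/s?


1 - 0.266*D = 1 - 0.266*1.569 = 0.58265
Fs = 0.58265 * 1.4 * 1.569 = 1.2798 persons/(s*m)
Fc = 1.2798 * 2.448 = 3.1330 persons/s

3.1330 persons/s


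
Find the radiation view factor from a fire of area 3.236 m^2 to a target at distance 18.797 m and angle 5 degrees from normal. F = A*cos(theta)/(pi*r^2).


cos(5 deg) = 0.99619
pi*r^2 = 1110.0
F = 3.236 * 0.99619 / 1110.0 = 0.0029042

0.0029042


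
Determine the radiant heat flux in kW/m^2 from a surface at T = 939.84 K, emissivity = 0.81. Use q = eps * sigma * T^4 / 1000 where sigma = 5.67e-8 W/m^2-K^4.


T^4 = 7.8022e+11
q = 0.81 * 5.67e-8 * 7.8022e+11 / 1000 = 35.833 kW/m^2

35.833 kW/m^2


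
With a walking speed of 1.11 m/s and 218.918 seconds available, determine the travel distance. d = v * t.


d = 1.11 * 218.918 = 243.00 m

243.00 m


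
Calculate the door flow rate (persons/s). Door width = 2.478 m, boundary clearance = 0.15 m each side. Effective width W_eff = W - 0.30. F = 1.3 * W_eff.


W_eff = 2.478 - 0.30 = 2.178 m
F = 1.3 * 2.178 = 2.8314 persons/s

2.8314 persons/s


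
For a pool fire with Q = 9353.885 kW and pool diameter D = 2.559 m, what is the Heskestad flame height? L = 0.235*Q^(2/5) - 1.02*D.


Q^(2/5) = 38.761
0.235 * Q^(2/5) = 9.1089
1.02 * D = 2.6102
L = 6.4987 m

6.4987 m


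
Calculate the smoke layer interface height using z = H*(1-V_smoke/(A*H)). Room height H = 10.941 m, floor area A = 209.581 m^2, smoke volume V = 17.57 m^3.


V/(A*H) = 0.0076624
1 - 0.0076624 = 0.99234
z = 10.941 * 0.99234 = 10.857 m

10.857 m


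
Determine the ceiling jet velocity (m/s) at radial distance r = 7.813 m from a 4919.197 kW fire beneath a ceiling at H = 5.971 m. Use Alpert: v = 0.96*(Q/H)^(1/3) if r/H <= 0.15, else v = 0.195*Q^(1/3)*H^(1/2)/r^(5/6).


r/H = 7.813 / 5.971 = 1.3085
r/H > 0.15, so v = 0.195*Q^(1/3)*H^(1/2)/r^(5/6)
Q^(1/3) = 17.007
H^(1/2) = 2.4436
r^(5/6) = 5.5464
v = 0.195 * 17.007 * 2.4436 / 5.5464 = 1.4611 m/s

1.4611 m/s


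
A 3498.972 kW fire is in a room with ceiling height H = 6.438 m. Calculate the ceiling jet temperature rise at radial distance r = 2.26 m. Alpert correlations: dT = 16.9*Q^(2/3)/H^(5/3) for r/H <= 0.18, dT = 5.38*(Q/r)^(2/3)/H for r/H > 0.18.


r/H = 2.26 / 6.438 = 0.35104
r/H > 0.18, so dT = 5.38*(Q/r)^(2/3)/H
Q/r = 1548.2
(Q/r)^(2/3) = 133.83
dT = 5.38 * 133.83 / 6.438 = 111.84 K

111.84 K


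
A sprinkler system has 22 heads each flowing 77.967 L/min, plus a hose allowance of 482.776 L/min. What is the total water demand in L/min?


Sprinkler demand = 22 * 77.967 = 1715.274 L/min
Total = 1715.274 + 482.776 = 2198.05 L/min

2198.05 L/min


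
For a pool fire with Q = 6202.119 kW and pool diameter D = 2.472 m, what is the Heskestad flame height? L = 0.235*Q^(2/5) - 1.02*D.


Q^(2/5) = 32.886
0.235 * Q^(2/5) = 7.7283
1.02 * D = 2.5214
L = 5.2069 m

5.2069 m


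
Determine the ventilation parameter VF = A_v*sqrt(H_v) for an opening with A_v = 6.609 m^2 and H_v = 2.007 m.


sqrt(H_v) = 1.4167
VF = 6.609 * 1.4167 = 9.3629 m^(5/2)

9.3629 m^(5/2)


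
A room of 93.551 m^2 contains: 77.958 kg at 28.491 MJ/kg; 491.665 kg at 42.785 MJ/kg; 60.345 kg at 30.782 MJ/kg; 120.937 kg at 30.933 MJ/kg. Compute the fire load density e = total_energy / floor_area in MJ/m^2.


Total energy = 77.958*28.491 + 491.665*42.785 + 60.345*30.782 + 120.937*30.933
= 2221.101 + 21035.89 + 1857.540 + 3740.944
= 28855.47 MJ
e = 28855.47 / 93.551 = 308.45 MJ/m^2

308.45 MJ/m^2


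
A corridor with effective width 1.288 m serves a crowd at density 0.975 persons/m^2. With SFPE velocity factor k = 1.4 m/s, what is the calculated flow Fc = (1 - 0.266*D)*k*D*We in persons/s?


1 - 0.266*D = 1 - 0.266*0.975 = 0.74065
Fs = 0.74065 * 1.4 * 0.975 = 1.0110 persons/(s*m)
Fc = 1.0110 * 1.288 = 1.3022 persons/s

1.3022 persons/s


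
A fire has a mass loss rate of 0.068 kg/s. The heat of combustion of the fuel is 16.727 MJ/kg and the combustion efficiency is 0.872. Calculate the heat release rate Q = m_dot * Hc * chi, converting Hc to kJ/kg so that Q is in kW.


Hc = 16.727 MJ/kg = 16.727 * 1000 kJ/kg = 16727 kJ/kg
Q = 0.068 kg/s * 16727 kJ/kg * 0.872 = 991.84 kW

991.84 kW


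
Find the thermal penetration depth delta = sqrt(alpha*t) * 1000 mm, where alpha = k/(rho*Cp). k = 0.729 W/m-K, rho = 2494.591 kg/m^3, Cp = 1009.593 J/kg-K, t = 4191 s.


alpha = 0.729 / (2494.591 * 1009.593) = 2.8946e-07 m^2/s
alpha * t = 0.0012131
delta = sqrt(0.0012131) * 1000 = 34.830 mm

34.830 mm


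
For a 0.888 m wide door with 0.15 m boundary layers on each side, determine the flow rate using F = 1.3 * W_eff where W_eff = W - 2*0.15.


W_eff = 0.888 - 0.30 = 0.588 m
F = 1.3 * 0.588 = 0.76440 persons/s

0.76440 persons/s


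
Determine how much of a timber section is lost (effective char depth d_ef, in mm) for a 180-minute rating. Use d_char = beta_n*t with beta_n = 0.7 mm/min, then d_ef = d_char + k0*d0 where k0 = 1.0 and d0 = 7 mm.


d_char = 0.7 * 180 = 126 mm
d_ef = 126 + 1.0*7 = 133 mm

133 mm


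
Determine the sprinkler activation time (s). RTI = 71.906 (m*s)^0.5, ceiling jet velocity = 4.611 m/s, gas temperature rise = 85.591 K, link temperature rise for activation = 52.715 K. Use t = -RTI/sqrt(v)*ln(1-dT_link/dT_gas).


dT_link/dT_gas = 0.61589
ln(1 - 0.61589) = -0.95684
t = -71.906 / sqrt(4.611) * -0.95684 = 32.041 s

32.041 s


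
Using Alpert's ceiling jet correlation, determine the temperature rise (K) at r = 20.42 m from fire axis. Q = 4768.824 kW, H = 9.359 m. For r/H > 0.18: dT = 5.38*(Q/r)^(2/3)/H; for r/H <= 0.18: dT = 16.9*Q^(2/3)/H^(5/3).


r/H = 20.42 / 9.359 = 2.1819
r/H > 0.18, so dT = 5.38*(Q/r)^(2/3)/H
Q/r = 233.54
(Q/r)^(2/3) = 37.923
dT = 5.38 * 37.923 / 9.359 = 21.800 K

21.800 K


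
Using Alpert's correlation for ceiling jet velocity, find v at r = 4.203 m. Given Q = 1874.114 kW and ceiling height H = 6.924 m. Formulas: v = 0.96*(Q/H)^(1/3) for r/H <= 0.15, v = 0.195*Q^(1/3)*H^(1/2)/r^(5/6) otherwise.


r/H = 4.203 / 6.924 = 0.60702
r/H > 0.15, so v = 0.195*Q^(1/3)*H^(1/2)/r^(5/6)
Q^(1/3) = 12.329
H^(1/2) = 2.6313
r^(5/6) = 3.3085
v = 0.195 * 12.329 * 2.6313 / 3.3085 = 1.9121 m/s

1.9121 m/s


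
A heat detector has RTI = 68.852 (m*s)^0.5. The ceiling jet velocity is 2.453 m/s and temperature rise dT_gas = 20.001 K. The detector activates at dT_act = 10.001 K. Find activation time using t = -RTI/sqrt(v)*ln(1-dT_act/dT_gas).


dT_act/dT_gas = 0.50002
ln(1 - 0.50002) = -0.69320
t = -68.852 / sqrt(2.453) * -0.69320 = 30.474 s

30.474 s


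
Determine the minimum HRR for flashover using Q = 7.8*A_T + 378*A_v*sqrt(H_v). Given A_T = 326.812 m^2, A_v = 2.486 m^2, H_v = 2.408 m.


7.8*A_T = 2549.1
sqrt(H_v) = 1.5518
378*A_v*sqrt(H_v) = 1458.2
Q = 2549.1 + 1458.2 = 4007.3 kW

4007.3 kW


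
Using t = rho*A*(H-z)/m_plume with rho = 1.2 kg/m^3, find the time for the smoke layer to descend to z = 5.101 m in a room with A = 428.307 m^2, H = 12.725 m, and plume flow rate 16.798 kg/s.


H - z = 7.624 m
t = 1.2 * 428.307 * 7.624 / 16.798 = 233.27 s

233.27 s


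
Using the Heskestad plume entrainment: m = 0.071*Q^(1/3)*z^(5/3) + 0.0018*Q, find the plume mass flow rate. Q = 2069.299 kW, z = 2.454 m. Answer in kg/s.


Q^(1/3) = 12.743
z^(5/3) = 4.4647
First term = 0.071 * 12.743 * 4.4647 = 4.0395
Second term = 0.0018 * 2069.299 = 3.7247
m = 7.7642 kg/s

7.7642 kg/s


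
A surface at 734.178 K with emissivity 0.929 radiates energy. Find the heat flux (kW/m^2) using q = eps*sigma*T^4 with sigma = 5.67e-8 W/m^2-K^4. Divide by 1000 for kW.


T^4 = 2.9054e+11
q = 0.929 * 5.67e-8 * 2.9054e+11 / 1000 = 15.304 kW/m^2

15.304 kW/m^2


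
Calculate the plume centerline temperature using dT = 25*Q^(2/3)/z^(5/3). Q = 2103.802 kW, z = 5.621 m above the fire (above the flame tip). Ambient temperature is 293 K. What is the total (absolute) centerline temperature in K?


Q^(2/3) = 164.19
z^(5/3) = 17.770
dT = 25 * 164.19 / 17.770 = 230.99 K
T = 293 + 230.99 = 523.99 K

523.99 K


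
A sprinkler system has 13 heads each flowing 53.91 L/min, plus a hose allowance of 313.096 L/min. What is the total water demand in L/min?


Sprinkler demand = 13 * 53.91 = 700.83 L/min
Total = 700.83 + 313.096 = 1013.926 L/min

1013.926 L/min


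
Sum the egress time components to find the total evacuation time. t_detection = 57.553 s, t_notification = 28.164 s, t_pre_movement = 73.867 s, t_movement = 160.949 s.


Total = 57.553 + 28.164 + 73.867 + 160.949 = 320.533 s

320.533 s


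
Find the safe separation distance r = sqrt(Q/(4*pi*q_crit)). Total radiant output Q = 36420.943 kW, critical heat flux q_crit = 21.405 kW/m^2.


4*pi*q_crit = 268.98
Q/(4*pi*q_crit) = 135.40
r = sqrt(135.40) = 11.636 m

11.636 m


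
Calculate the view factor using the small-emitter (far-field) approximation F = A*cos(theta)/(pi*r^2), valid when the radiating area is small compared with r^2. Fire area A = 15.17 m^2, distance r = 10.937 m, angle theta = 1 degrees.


cos(1 deg) = 0.99985
pi*r^2 = 375.79
F = 15.17 * 0.99985 / 375.79 = 0.040362

0.040362


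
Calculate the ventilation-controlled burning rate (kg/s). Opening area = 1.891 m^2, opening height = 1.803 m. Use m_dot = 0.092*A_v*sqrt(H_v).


sqrt(H_v) = 1.3428
m_dot = 0.092 * 1.891 * 1.3428 = 0.23360 kg/s

0.23360 kg/s


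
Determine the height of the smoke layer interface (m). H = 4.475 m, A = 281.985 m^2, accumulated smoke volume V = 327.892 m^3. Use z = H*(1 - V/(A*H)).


V/(A*H) = 0.25984
1 - 0.25984 = 0.74016
z = 4.475 * 0.74016 = 3.3122 m

3.3122 m


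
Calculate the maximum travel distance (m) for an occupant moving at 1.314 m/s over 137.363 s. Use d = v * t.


d = 1.314 * 137.363 = 180.49 m

180.49 m


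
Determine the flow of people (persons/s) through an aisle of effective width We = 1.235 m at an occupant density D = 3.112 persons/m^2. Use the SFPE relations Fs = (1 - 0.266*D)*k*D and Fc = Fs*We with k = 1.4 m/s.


1 - 0.266*D = 1 - 0.266*3.112 = 0.17221
Fs = 0.17221 * 1.4 * 3.112 = 0.75028 persons/(s*m)
Fc = 0.75028 * 1.235 = 0.92659 persons/s

0.92659 persons/s


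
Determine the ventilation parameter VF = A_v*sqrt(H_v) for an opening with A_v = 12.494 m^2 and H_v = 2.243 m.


sqrt(H_v) = 1.4977
VF = 12.494 * 1.4977 = 18.712 m^(5/2)

18.712 m^(5/2)


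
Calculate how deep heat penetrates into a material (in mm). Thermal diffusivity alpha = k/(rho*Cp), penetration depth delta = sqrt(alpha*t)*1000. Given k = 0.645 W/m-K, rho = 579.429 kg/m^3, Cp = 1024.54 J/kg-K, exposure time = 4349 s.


alpha = 0.645 / (579.429 * 1024.54) = 1.0865e-06 m^2/s
alpha * t = 0.0047252
delta = sqrt(0.0047252) * 1000 = 68.740 mm

68.740 mm


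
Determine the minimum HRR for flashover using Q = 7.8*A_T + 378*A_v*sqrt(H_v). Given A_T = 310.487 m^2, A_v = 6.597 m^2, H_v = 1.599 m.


7.8*A_T = 2421.8
sqrt(H_v) = 1.2645
378*A_v*sqrt(H_v) = 3153.3
Q = 2421.8 + 3153.3 = 5575.1 kW

5575.1 kW


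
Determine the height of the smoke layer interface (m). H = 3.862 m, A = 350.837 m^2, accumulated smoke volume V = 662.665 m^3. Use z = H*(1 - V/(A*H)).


V/(A*H) = 0.48908
1 - 0.48908 = 0.51092
z = 3.862 * 0.51092 = 1.9732 m

1.9732 m


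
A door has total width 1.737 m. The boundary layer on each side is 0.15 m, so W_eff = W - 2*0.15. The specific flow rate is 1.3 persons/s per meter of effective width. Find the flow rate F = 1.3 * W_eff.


W_eff = 1.737 - 0.30 = 1.437 m
F = 1.3 * 1.437 = 1.8681 persons/s

1.8681 persons/s


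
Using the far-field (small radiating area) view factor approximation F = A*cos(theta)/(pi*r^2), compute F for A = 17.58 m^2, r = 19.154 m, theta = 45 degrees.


cos(45 deg) = 0.70711
pi*r^2 = 1152.6
F = 17.58 * 0.70711 / 1152.6 = 0.010785

0.010785


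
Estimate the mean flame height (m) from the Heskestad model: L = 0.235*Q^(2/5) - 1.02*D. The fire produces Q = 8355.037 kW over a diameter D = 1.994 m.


Q^(2/5) = 37.049
0.235 * Q^(2/5) = 8.7066
1.02 * D = 2.0339
L = 6.6727 m

6.6727 m


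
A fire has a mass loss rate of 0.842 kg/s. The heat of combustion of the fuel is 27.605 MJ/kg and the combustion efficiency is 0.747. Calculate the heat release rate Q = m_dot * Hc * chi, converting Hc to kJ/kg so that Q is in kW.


Hc = 27.605 MJ/kg = 27.605 * 1000 kJ/kg = 27605 kJ/kg
Q = 0.842 kg/s * 27605 kJ/kg * 0.747 = 17363 kW

17363 kW


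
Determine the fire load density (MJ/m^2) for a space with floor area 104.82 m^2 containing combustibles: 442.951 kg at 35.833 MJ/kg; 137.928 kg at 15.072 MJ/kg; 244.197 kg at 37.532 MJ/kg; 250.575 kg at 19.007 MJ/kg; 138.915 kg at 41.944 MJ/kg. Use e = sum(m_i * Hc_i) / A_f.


Total energy = 442.951*35.833 + 137.928*15.072 + 244.197*37.532 + 250.575*19.007 + 138.915*41.944
= 15872.26 + 2078.851 + 9165.202 + 4762.679 + 5826.651
= 37705.65 MJ
e = 37705.65 / 104.82 = 359.72 MJ/m^2

359.72 MJ/m^2


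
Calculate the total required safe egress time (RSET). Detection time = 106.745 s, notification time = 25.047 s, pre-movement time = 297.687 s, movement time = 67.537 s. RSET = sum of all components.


Total = 106.745 + 25.047 + 297.687 + 67.537 = 497.016 s

497.016 s


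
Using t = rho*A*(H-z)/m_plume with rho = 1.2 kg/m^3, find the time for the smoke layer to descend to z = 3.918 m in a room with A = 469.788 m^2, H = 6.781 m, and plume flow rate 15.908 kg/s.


H - z = 2.863 m
t = 1.2 * 469.788 * 2.863 / 15.908 = 101.46 s

101.46 s


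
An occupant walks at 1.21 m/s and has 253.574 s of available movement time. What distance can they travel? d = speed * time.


d = 1.21 * 253.574 = 306.82 m

306.82 m


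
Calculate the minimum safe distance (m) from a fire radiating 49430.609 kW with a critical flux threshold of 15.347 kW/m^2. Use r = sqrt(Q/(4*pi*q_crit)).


4*pi*q_crit = 192.86
Q/(4*pi*q_crit) = 256.31
r = sqrt(256.31) = 16.010 m

16.010 m


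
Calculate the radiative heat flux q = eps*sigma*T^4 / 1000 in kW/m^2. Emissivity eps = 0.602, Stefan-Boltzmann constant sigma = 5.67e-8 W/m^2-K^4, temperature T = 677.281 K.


T^4 = 2.1041e+11
q = 0.602 * 5.67e-8 * 2.1041e+11 / 1000 = 7.1822 kW/m^2

7.1822 kW/m^2


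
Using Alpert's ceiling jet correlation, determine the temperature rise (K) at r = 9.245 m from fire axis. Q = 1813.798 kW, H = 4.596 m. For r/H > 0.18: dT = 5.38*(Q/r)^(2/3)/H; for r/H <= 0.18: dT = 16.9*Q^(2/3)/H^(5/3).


r/H = 9.245 / 4.596 = 2.0115
r/H > 0.18, so dT = 5.38*(Q/r)^(2/3)/H
Q/r = 196.19
(Q/r)^(2/3) = 33.764
dT = 5.38 * 33.764 / 4.596 = 39.524 K

39.524 K


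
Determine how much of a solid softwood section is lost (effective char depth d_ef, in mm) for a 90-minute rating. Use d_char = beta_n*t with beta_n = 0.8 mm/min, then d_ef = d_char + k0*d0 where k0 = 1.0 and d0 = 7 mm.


d_char = 0.8 * 90 = 72 mm
d_ef = 72 + 1.0*7 = 79 mm

79 mm


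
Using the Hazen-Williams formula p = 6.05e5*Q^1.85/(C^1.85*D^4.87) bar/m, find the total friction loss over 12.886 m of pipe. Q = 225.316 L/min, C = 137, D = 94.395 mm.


Q^1.85 = 22525
C^1.85 = 8972.9
D^4.87 = 4.1496e+09
p/m = 0.00036600 bar/m
p_total = 0.00036600 * 12.886 = 0.0047163 bar

0.0047163 bar


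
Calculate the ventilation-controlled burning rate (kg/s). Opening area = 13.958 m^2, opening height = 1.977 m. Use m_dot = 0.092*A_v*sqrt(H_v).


sqrt(H_v) = 1.4061
m_dot = 0.092 * 13.958 * 1.4061 = 1.8056 kg/s

1.8056 kg/s


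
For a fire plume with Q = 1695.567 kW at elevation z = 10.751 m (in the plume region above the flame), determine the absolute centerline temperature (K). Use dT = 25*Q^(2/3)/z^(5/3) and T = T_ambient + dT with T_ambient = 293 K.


Q^(2/3) = 142.19
z^(5/3) = 52.370
dT = 25 * 142.19 / 52.370 = 67.879 K
T = 293 + 67.879 = 360.88 K

360.88 K


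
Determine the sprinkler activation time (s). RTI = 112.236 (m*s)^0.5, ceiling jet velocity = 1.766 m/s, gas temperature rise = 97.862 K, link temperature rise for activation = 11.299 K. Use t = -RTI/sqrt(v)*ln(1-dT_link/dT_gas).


dT_link/dT_gas = 0.11546
ln(1 - 0.11546) = -0.12269
t = -112.236 / sqrt(1.766) * -0.12269 = 10.362 s

10.362 s


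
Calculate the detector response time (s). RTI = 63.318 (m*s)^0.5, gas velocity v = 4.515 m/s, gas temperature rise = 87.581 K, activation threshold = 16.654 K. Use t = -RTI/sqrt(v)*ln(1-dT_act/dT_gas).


dT_act/dT_gas = 0.19016
ln(1 - 0.19016) = -0.21091
t = -63.318 / sqrt(4.515) * -0.21091 = 6.2849 s

6.2849 s


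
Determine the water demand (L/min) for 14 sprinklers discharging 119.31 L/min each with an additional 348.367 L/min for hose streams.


Sprinkler demand = 14 * 119.31 = 1670.34 L/min
Total = 1670.34 + 348.367 = 2018.707 L/min

2018.707 L/min


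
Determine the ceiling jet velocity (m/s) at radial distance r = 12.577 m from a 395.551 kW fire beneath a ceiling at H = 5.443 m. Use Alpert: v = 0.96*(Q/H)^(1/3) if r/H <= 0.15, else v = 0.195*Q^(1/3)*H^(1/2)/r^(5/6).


r/H = 12.577 / 5.443 = 2.3107
r/H > 0.15, so v = 0.195*Q^(1/3)*H^(1/2)/r^(5/6)
Q^(1/3) = 7.3406
H^(1/2) = 2.3330
r^(5/6) = 8.2473
v = 0.195 * 7.3406 * 2.3330 / 8.2473 = 0.40492 m/s

0.40492 m/s


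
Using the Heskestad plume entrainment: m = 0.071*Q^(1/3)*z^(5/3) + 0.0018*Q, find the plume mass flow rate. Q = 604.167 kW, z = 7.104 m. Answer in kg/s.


Q^(1/3) = 8.4538
z^(5/3) = 26.253
First term = 0.071 * 8.4538 * 26.253 = 15.757
Second term = 0.0018 * 604.167 = 1.0875
m = 16.845 kg/s

16.845 kg/s


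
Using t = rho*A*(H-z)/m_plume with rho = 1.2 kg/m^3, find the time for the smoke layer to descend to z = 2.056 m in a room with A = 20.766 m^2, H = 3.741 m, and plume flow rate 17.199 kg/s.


H - z = 1.685 m
t = 1.2 * 20.766 * 1.685 / 17.199 = 2.4414 s

2.4414 s


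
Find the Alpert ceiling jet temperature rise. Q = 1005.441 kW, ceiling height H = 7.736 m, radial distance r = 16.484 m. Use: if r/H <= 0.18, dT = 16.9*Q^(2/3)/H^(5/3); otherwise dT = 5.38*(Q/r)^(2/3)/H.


r/H = 16.484 / 7.736 = 2.1308
r/H > 0.18, so dT = 5.38*(Q/r)^(2/3)/H
Q/r = 60.995
(Q/r)^(2/3) = 15.495
dT = 5.38 * 15.495 / 7.736 = 10.776 K

10.776 K


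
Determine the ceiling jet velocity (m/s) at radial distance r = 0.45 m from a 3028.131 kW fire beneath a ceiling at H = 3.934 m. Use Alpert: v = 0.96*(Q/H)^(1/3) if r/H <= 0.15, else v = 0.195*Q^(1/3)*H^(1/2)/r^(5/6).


r/H = 0.45 / 3.934 = 0.11439
r/H <= 0.15, so v = 0.96*(Q/H)^(1/3)
Q/H = 769.73
(Q/H)^(1/3) = 9.1646
v = 0.96 * 9.1646 = 8.7980 m/s

8.7980 m/s


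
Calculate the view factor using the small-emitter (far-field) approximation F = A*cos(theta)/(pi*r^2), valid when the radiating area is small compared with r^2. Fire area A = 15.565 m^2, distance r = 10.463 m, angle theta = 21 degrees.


cos(21 deg) = 0.93358
pi*r^2 = 343.92
F = 15.565 * 0.93358 / 343.92 = 0.042251

0.042251


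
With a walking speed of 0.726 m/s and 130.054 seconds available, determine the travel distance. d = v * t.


d = 0.726 * 130.054 = 94.419 m

94.419 m


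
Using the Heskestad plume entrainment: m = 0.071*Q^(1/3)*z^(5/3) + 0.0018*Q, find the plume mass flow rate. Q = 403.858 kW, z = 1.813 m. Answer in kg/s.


Q^(1/3) = 7.3917
z^(5/3) = 2.6956
First term = 0.071 * 7.3917 * 2.6956 = 1.4147
Second term = 0.0018 * 403.858 = 0.72694
m = 2.1416 kg/s

2.1416 kg/s


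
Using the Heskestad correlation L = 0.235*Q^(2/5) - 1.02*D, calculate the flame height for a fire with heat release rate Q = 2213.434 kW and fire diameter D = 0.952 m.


Q^(2/5) = 21.778
0.235 * Q^(2/5) = 5.1179
1.02 * D = 0.97104
L = 4.1469 m

4.1469 m


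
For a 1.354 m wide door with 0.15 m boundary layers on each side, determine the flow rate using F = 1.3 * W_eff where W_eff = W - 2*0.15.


W_eff = 1.354 - 0.30 = 1.054 m
F = 1.3 * 1.054 = 1.3702 persons/s

1.3702 persons/s


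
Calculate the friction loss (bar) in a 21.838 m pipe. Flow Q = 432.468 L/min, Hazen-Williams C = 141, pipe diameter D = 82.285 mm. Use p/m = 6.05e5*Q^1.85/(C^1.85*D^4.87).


Q^1.85 = 75251
C^1.85 = 9463.6
D^4.87 = 2.1262e+09
p/m = 0.0022626 bar/m
p_total = 0.0022626 * 21.838 = 0.049410 bar

0.049410 bar


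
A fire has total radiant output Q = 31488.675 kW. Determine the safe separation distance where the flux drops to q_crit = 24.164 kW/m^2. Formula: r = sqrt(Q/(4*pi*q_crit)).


4*pi*q_crit = 303.65
Q/(4*pi*q_crit) = 103.70
r = sqrt(103.70) = 10.183 m

10.183 m


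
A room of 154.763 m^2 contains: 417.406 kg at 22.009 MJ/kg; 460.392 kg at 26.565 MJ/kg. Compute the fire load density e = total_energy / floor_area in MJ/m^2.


Total energy = 417.406*22.009 + 460.392*26.565
= 9186.689 + 12230.31
= 21417.00 MJ
e = 21417.00 / 154.763 = 138.39 MJ/m^2

138.39 MJ/m^2


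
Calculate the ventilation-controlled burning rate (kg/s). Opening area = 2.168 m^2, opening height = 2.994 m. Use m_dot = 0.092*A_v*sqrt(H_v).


sqrt(H_v) = 1.7303
m_dot = 0.092 * 2.168 * 1.7303 = 0.34512 kg/s

0.34512 kg/s


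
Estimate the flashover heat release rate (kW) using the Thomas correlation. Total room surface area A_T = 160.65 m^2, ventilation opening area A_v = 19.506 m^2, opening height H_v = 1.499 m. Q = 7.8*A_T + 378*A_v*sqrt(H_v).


7.8*A_T = 1253.07
sqrt(H_v) = 1.2243
378*A_v*sqrt(H_v) = 9027.4
Q = 1253.07 + 9027.4 = 10280 kW

10280 kW


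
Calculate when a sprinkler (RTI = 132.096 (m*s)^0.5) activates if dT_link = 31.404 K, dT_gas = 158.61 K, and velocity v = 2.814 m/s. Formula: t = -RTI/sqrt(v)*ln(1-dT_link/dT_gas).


dT_link/dT_gas = 0.19800
ln(1 - 0.19800) = -0.22064
t = -132.096 / sqrt(2.814) * -0.22064 = 17.375 s

17.375 s


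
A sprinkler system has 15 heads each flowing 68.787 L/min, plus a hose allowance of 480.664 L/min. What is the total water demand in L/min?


Sprinkler demand = 15 * 68.787 = 1031.805 L/min
Total = 1031.805 + 480.664 = 1512.469 L/min

1512.469 L/min


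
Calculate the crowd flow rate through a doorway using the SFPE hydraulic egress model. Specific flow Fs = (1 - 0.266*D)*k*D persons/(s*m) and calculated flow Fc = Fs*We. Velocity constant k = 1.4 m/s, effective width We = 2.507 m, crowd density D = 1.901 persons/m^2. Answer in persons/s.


1 - 0.266*D = 1 - 0.266*1.901 = 0.49433
Fs = 0.49433 * 1.4 * 1.901 = 1.3156 persons/(s*m)
Fc = 1.3156 * 2.507 = 3.2983 persons/s

3.2983 persons/s


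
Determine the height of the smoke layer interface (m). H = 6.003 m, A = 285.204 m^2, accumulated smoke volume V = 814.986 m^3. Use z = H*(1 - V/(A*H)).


V/(A*H) = 0.47602
1 - 0.47602 = 0.52398
z = 6.003 * 0.52398 = 3.1454 m

3.1454 m


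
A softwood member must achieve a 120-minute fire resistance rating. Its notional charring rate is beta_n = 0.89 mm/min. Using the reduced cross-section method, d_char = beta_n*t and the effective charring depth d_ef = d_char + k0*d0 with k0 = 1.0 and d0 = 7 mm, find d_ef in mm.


d_char = 0.89 * 120 = 106.8 mm
d_ef = 106.8 + 1.0*7 = 113.8 mm

113.8 mm


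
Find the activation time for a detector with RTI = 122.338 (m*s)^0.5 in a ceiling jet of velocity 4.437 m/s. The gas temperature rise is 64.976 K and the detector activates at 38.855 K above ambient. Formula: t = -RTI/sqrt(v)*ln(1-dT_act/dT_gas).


dT_act/dT_gas = 0.59799
ln(1 - 0.59799) = -0.91128
t = -122.338 / sqrt(4.437) * -0.91128 = 52.926 s

52.926 s


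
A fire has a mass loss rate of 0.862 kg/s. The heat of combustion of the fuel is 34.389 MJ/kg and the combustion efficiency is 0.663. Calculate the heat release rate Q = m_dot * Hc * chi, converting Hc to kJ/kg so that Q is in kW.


Hc = 34.389 MJ/kg = 34.389 * 1000 kJ/kg = 34389 kJ/kg
Q = 0.862 kg/s * 34389 kJ/kg * 0.663 = 19654 kW

19654 kW


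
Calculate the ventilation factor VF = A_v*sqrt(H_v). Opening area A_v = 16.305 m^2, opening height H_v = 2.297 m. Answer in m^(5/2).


sqrt(H_v) = 1.5156
VF = 16.305 * 1.5156 = 24.712 m^(5/2)

24.712 m^(5/2)


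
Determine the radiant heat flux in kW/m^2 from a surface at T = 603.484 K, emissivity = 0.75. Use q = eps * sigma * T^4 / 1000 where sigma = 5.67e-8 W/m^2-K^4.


T^4 = 1.3264e+11
q = 0.75 * 5.67e-8 * 1.3264e+11 / 1000 = 5.6404 kW/m^2

5.6404 kW/m^2


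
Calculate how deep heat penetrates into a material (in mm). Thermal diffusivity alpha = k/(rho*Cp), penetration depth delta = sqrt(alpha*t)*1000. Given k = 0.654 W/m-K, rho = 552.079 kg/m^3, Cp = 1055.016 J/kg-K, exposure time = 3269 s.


alpha = 0.654 / (552.079 * 1055.016) = 1.1228e-06 m^2/s
alpha * t = 0.0036706
delta = sqrt(0.0036706) * 1000 = 60.585 mm

60.585 mm


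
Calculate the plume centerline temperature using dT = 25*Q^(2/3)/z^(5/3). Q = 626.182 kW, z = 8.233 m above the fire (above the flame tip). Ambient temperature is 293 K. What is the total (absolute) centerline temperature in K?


Q^(2/3) = 73.193
z^(5/3) = 33.568
dT = 25 * 73.193 / 33.568 = 54.510 K
T = 293 + 54.510 = 347.51 K

347.51 K


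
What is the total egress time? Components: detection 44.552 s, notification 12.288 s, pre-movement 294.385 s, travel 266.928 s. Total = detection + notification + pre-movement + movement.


Total = 44.552 + 12.288 + 294.385 + 266.928 = 618.153 s

618.153 s


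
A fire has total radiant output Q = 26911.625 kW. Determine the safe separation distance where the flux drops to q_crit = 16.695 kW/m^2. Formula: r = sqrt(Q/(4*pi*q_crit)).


4*pi*q_crit = 209.80
Q/(4*pi*q_crit) = 128.28
r = sqrt(128.28) = 11.326 m

11.326 m


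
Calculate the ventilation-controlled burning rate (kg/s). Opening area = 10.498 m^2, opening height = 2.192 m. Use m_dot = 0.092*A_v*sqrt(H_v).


sqrt(H_v) = 1.4805
m_dot = 0.092 * 10.498 * 1.4805 = 1.4299 kg/s

1.4299 kg/s


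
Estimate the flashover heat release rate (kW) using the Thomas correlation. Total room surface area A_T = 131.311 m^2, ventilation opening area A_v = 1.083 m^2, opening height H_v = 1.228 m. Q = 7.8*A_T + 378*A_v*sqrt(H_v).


7.8*A_T = 1024.2
sqrt(H_v) = 1.1082
378*A_v*sqrt(H_v) = 453.65
Q = 1024.2 + 453.65 = 1477.9 kW

1477.9 kW


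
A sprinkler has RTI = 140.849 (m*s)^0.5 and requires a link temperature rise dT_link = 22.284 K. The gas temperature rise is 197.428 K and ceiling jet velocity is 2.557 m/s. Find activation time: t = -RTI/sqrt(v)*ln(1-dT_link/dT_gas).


dT_link/dT_gas = 0.11287
ln(1 - 0.11287) = -0.11977
t = -140.849 / sqrt(2.557) * -0.11977 = 10.549 s

10.549 s


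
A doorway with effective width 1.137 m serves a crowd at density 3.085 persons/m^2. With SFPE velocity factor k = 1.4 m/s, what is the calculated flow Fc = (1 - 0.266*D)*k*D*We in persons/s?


1 - 0.266*D = 1 - 0.266*3.085 = 0.17939
Fs = 0.17939 * 1.4 * 3.085 = 0.77479 persons/(s*m)
Fc = 0.77479 * 1.137 = 0.88093 persons/s

0.88093 persons/s


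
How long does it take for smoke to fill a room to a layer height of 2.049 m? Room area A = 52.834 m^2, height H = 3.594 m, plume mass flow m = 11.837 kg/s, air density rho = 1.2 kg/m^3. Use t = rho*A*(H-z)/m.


H - z = 1.545 m
t = 1.2 * 52.834 * 1.545 / 11.837 = 8.2753 s

8.2753 s


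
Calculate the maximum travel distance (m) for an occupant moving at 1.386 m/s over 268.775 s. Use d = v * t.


d = 1.386 * 268.775 = 372.52 m

372.52 m


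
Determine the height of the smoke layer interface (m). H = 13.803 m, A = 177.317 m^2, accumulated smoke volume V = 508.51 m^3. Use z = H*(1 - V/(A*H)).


V/(A*H) = 0.20777
1 - 0.20777 = 0.79223
z = 13.803 * 0.79223 = 10.935 m

10.935 m


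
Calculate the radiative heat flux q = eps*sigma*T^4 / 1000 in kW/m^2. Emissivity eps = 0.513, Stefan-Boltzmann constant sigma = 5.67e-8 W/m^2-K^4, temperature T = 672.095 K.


T^4 = 2.0404e+11
q = 0.513 * 5.67e-8 * 2.0404e+11 / 1000 = 5.9350 kW/m^2

5.9350 kW/m^2


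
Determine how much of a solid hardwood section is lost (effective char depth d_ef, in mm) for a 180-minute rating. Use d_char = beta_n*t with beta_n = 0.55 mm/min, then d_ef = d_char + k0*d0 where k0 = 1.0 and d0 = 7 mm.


d_char = 0.55 * 180 = 99 mm
d_ef = 99 + 1.0*7 = 106 mm

106 mm


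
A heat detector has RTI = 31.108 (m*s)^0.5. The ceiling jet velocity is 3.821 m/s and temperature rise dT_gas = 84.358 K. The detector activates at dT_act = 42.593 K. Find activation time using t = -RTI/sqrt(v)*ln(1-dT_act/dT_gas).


dT_act/dT_gas = 0.50491
ln(1 - 0.50491) = -0.70301
t = -31.108 / sqrt(3.821) * -0.70301 = 11.188 s

11.188 s


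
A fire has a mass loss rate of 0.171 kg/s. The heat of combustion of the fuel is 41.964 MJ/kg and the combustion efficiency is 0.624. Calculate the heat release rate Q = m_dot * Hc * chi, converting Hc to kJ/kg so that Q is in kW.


Hc = 41.964 MJ/kg = 41.964 * 1000 kJ/kg = 41964 kJ/kg
Q = 0.171 kg/s * 41964 kJ/kg * 0.624 = 4477.7 kW

4477.7 kW


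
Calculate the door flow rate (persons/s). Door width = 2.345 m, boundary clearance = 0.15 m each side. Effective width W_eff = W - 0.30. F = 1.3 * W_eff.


W_eff = 2.345 - 0.30 = 2.045 m
F = 1.3 * 2.045 = 2.6585 persons/s

2.6585 persons/s


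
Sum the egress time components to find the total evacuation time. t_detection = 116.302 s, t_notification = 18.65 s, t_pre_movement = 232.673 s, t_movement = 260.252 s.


Total = 116.302 + 18.65 + 232.673 + 260.252 = 627.877 s

627.877 s


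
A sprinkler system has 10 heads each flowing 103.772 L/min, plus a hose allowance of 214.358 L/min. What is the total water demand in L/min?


Sprinkler demand = 10 * 103.772 = 1037.72 L/min
Total = 1037.72 + 214.358 = 1252.078 L/min

1252.078 L/min


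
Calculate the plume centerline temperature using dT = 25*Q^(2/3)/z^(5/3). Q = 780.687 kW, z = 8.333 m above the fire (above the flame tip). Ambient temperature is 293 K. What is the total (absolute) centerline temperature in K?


Q^(2/3) = 84.785
z^(5/3) = 34.251
dT = 25 * 84.785 / 34.251 = 61.886 K
T = 293 + 61.886 = 354.89 K

354.89 K


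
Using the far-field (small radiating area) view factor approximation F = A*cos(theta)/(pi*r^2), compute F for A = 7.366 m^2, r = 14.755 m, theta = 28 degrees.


cos(28 deg) = 0.88295
pi*r^2 = 683.96
F = 7.366 * 0.88295 / 683.96 = 0.0095091

0.0095091


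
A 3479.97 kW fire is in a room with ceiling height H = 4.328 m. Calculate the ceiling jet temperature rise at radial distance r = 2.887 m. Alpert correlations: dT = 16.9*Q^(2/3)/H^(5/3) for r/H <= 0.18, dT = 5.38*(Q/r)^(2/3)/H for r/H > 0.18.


r/H = 2.887 / 4.328 = 0.66705
r/H > 0.18, so dT = 5.38*(Q/r)^(2/3)/H
Q/r = 1205.4
(Q/r)^(2/3) = 113.26
dT = 5.38 * 113.26 / 4.328 = 140.79 K

140.79 K
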